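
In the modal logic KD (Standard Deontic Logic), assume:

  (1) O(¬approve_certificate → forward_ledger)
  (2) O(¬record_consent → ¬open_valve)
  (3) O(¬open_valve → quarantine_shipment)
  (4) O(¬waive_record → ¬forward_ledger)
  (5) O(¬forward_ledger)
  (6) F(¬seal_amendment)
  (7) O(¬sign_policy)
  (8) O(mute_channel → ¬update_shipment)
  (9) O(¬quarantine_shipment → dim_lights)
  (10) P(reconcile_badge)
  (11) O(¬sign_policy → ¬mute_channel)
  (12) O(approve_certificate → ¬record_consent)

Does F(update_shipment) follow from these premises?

Premise 8 is O(mute_channel → ¬update_shipment), but O(mute_channel) is not derivable from the premises, so it does not yield O(¬update_shipment).
No other premise forces O(¬update_shipment). An ideal world satisfying every premise can still have update_shipment true, so F(update_shipment) is not derivable.

No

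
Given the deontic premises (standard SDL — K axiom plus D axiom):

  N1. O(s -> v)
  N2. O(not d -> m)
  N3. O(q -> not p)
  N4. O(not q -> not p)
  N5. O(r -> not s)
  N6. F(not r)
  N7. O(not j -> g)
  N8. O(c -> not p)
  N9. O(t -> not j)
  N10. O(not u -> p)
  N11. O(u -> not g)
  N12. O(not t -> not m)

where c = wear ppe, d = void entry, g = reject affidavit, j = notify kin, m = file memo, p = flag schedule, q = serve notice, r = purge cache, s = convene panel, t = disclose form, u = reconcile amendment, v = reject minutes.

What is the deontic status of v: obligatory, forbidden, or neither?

Neither

Premise 1 is O(s -> v), but O(s) is not derivable from the premises, so it does not yield O(v).
No premise or chain of K-axiom applications forces O(v), and none forces O(not v). So v is neither obligatory nor forbidden under these norms.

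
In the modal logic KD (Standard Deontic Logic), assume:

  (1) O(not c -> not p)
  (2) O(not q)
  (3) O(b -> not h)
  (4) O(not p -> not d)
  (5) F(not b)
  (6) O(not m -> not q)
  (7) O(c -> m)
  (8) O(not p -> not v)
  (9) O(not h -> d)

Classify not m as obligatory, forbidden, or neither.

Premise 5 is F(not b), i.e. O(b).
Applying K to premise 3 (O(b -> not h)) and O(b) yields O(not h).
Premise 9 is O(not h -> d); since O(not h), deontic closure gives O(d).
Premise 4, O(not p -> not d), contraposes to O(d -> p); with O(d) we get O(p).
Premise 1 is O(not c -> not p); contrapositively O(p -> c). Since O(p) holds, K gives O(c).
Applying K to premise 7 (O(c -> m)) and O(c) yields O(m).
Premises 2, 6, 8 do not contribute to this derivation.
Thus O(m), which is F(not m): not m is forbidden.

Forbidden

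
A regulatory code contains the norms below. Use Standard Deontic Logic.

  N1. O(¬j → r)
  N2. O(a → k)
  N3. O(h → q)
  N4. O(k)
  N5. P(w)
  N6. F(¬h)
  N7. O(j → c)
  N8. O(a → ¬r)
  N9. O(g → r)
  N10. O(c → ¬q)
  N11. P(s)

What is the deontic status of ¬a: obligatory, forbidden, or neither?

Obligatory

Premise 6 is F(¬h), i.e. O(h).
Premise 3 is O(h → q); since O(h), deontic closure gives O(q).
Premise 10, O(c → ¬q), contraposes to O(q → ¬c); with O(q) we get O(¬c).
The contrapositive of premise 7 (O(j → c)) is O(¬c → ¬j), and O(¬c) is already established, so O(¬j).
With premise 1, O(¬j → r), the K-axiom yields O(r).
Premise 8, O(a → ¬r), contraposes to O(r → ¬a); with O(r) we get O(¬a).
Premises 2, 4, 5, 9, 11 do not contribute to this derivation.
Hence ¬a is obligatory.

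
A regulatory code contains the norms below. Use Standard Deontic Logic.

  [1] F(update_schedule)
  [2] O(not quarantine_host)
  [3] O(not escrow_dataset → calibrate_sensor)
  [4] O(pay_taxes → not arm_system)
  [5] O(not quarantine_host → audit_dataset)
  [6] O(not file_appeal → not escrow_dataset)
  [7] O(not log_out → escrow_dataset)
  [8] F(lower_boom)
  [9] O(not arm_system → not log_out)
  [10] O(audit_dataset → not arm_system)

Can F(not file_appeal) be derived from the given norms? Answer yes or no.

Yes

Premise 2 gives O(not quarantine_host).
With premise 5, O(not quarantine_host → audit_dataset), the K-axiom yields O(audit_dataset).
Applying K to premise 10 (O(audit_dataset → not arm_system)) and O(audit_dataset) yields O(not arm_system).
From O(not arm_system) and premise 9, O(not arm_system → not log_out), we obtain O(not log_out).
Applying K to premise 7 (O(not log_out → escrow_dataset)) and O(not log_out) yields O(escrow_dataset).
The contrapositive of premise 6 (O(not file_appeal → not escrow_dataset)) is O(escrow_dataset → file_appeal), and O(escrow_dataset) is already established, so O(file_appeal).
Premises 1, 3, 4, 8 do not contribute to this derivation.
So O(file_appeal) holds, i.e. F(not file_appeal). The claim follows.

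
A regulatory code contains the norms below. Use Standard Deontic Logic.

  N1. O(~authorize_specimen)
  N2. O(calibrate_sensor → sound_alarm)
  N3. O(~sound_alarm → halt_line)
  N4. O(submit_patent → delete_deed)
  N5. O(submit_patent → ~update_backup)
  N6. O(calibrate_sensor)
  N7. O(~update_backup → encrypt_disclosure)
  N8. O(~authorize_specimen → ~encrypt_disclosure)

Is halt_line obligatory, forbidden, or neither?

Premise 3 is O(~sound_alarm → halt_line), but O(~sound_alarm) is not derivable from the premises, so it does not yield O(halt_line).
No premise or chain of K-axiom applications forces O(halt_line), and none forces O(~halt_line). So halt_line is neither obligatory nor forbidden under these norms.

Neither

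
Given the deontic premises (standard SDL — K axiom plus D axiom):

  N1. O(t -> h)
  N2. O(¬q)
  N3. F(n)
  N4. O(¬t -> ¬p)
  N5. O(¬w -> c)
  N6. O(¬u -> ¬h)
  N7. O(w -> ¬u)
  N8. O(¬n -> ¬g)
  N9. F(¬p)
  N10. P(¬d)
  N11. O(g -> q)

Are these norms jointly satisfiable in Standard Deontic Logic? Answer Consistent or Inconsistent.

Consistent

Premise 11 is O(g -> q), but O(g) is not derivable from the premises, so it does not yield O(q).
So O(q) is not derivable, and the apparent clash with O(¬q) does not arise.
A world satisfying every obligation exists (e.g. c=true, d=false, g=false, h=true, n=false, p=true, q=false, t=true, u=true, w=false); no atom is both obligatory and forbidden, so the set is consistent.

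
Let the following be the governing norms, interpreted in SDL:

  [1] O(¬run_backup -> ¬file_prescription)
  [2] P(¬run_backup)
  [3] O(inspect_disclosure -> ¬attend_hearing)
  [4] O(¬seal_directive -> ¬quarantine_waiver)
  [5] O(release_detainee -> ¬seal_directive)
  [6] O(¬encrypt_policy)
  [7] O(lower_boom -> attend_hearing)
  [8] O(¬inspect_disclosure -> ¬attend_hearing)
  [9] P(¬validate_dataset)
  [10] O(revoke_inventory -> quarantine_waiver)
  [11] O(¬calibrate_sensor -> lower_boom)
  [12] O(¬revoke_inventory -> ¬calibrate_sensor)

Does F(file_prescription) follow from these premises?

Premise 1 is O(¬run_backup -> ¬file_prescription), but O(¬run_backup) is not derivable from the premises (the permission P(¬run_backup) asserts only ¬O(run_backup), not O(¬run_backup)), so it does not yield O(¬file_prescription).
No other premise forces O(¬file_prescription). An ideal world satisfying every premise can still have file_prescription true, so F(file_prescription) is not derivable.

No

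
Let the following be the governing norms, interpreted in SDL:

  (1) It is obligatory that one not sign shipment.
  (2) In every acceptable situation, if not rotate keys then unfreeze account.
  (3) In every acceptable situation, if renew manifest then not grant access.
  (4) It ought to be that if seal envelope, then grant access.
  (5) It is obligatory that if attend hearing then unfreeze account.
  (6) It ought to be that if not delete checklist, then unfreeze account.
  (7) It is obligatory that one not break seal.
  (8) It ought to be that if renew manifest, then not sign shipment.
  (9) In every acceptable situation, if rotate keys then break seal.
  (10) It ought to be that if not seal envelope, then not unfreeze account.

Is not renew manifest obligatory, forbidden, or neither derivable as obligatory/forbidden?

Obligatory

Premise 7 states O(¬break_seal) outright.
Premise 9, O(rotate_keys → break_seal), contraposes to O(¬break_seal → ¬rotate_keys); with O(¬break_seal) we get O(¬rotate_keys).
Premise 2 is O(¬rotate_keys → unfreeze_account); since O(¬rotate_keys), deontic closure gives O(unfreeze_account).
Premise 10, O(¬seal_envelope → ¬unfreeze_account), contraposes to O(unfreeze_account → seal_envelope); with O(unfreeze_account) we get O(seal_envelope).
Applying K to premise 4 (O(seal_envelope → grant_access)) and O(seal_envelope) yields O(grant_access).
Premise 3 is O(renew_manifest → ¬grant_access); contrapositively O(grant_access → ¬renew_manifest). Since O(grant_access) holds, K gives O(¬renew_manifest).
Premises 1, 5, 6, 8 do not contribute to this derivation.
Hence ¬renew_manifest is obligatory.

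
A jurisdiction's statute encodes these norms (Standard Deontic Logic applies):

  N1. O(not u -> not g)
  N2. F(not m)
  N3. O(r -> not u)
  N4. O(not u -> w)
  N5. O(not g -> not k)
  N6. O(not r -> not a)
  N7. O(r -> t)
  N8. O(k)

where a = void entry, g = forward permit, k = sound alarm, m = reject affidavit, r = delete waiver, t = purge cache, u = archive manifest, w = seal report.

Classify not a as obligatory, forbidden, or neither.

From premise 8 we have O(k).
Premise 5 is O(not g -> not k); contrapositively O(k -> g). Since O(k) holds, K gives O(g).
Premise 1 is O(not u -> not g); contrapositively O(g -> u). Since O(g) holds, K gives O(u).
Premise 3, O(r -> not u), contraposes to O(u -> not r); with O(u) we get O(not r).
Applying K to premise 6 (O(not r -> not a)) and O(not r) yields O(not a).
Premises 2, 4, 7 do not contribute to this derivation.
Hence not a is obligatory.

Obligatory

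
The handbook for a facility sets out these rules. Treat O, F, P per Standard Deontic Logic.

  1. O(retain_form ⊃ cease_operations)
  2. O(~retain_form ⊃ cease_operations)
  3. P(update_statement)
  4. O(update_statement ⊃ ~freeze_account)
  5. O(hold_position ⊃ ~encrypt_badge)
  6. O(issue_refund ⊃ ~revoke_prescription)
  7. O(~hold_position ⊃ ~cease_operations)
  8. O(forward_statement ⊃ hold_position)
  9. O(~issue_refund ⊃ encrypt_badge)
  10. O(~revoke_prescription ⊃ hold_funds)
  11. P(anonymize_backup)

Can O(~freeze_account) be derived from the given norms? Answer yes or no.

Premise 4 is O(update_statement ⊃ ~freeze_account), but O(update_statement) is not derivable from the premises (the permission P(update_statement) asserts only ~O(~update_statement), not O(update_statement)), so it does not yield O(~freeze_account).
No other premise forces O(~freeze_account). An ideal world satisfying every premise can still have ~freeze_account false, so O(~freeze_account) is not derivable.

No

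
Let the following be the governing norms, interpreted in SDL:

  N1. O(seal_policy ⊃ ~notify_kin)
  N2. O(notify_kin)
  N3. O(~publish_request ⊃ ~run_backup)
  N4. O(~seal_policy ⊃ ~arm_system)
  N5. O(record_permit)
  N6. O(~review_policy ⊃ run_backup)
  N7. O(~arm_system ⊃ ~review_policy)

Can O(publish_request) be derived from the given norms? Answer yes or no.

Premise 2 gives O(notify_kin).
The contrapositive of premise 1 (O(seal_policy ⊃ ~notify_kin)) is O(notify_kin ⊃ ~seal_policy), and O(notify_kin) is already established, so O(~seal_policy).
Applying K to premise 4 (O(~seal_policy ⊃ ~arm_system)) and O(~seal_policy) yields O(~arm_system).
Applying K to premise 7 (O(~arm_system ⊃ ~review_policy)) and O(~arm_system) yields O(~review_policy).
With premise 6, O(~review_policy ⊃ run_backup), the K-axiom yields O(run_backup).
The contrapositive of premise 3 (O(~publish_request ⊃ ~run_backup)) is O(run_backup ⊃ publish_request), and O(run_backup) is already established, so O(publish_request).
Premise 5 does not contribute to this derivation.
So O(publish_request) follows.

Yes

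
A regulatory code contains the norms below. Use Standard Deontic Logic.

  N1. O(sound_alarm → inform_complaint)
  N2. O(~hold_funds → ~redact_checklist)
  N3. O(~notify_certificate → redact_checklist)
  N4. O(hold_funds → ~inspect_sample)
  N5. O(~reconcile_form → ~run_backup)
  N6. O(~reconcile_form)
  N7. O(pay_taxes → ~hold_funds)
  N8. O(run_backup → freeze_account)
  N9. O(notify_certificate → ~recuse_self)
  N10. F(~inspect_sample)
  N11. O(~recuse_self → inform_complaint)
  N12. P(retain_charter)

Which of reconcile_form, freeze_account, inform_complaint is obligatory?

Premise 10 is F(~inspect_sample), i.e. O(inspect_sample).
Premise 4, O(hold_funds → ~inspect_sample), contraposes to O(inspect_sample → ~hold_funds); with O(inspect_sample) we get O(~hold_funds).
With premise 2, O(~hold_funds → ~redact_checklist), the K-axiom yields O(~redact_checklist).
Premise 3, O(~notify_certificate → redact_checklist), contraposes to O(~redact_checklist → notify_certificate); with O(~redact_checklist) we get O(notify_certificate).
From O(notify_certificate) and premise 9, O(notify_certificate → ~recuse_self), we obtain O(~recuse_self).
Applying K to premise 11 (O(~recuse_self → inform_complaint)) and O(~recuse_self) yields O(inform_complaint).
So O(inform_complaint) holds — inform_complaint is obligatory. None of the other listed options is made obligatory by any chain of premises.

inform_complaint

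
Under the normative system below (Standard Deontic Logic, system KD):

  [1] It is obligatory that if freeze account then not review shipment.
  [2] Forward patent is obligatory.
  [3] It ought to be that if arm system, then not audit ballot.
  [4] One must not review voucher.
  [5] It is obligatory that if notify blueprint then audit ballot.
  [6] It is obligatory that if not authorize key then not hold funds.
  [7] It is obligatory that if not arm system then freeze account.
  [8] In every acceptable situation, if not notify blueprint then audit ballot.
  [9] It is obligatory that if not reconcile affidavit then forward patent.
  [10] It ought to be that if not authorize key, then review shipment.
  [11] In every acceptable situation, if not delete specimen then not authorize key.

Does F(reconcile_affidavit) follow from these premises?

Premise 9 is O(¬reconcile_affidavit → forward_patent); even if O(forward_patent) held, inferring O(¬reconcile_affidavit) would be affirming the consequent — invalid.
No other premise forces O(¬reconcile_affidavit). An ideal world satisfying every premise can still have reconcile_affidavit true, so F(reconcile_affidavit) is not derivable.

No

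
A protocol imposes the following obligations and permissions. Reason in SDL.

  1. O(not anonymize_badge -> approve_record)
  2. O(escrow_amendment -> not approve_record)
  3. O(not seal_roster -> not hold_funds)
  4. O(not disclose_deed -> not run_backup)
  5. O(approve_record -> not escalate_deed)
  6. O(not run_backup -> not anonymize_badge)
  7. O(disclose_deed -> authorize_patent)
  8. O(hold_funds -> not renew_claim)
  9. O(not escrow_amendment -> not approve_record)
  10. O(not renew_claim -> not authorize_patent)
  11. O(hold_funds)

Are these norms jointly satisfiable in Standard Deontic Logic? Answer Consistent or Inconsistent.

Inconsistent

Premises 2 and 9 cover both cases: O(escrow_amendment -> not approve_record) and O(not escrow_amendment -> not approve_record). Since escrow_amendment ∨ not escrow_amendment is a tautology, O(not approve_record) follows.
Premise 1 is O(not anonymize_badge -> approve_record); contrapositively O(not approve_record -> anonymize_badge). Since O(not approve_record) holds, K gives O(anonymize_badge).
The contrapositive of premise 6 (O(not run_backup -> not anonymize_badge)) is O(anonymize_badge -> run_backup), and O(anonymize_badge) is already established, so O(run_backup).
Premise 4, O(not disclose_deed -> not run_backup), contraposes to O(run_backup -> disclose_deed); with O(run_backup) we get O(disclose_deed).
Applying K to premise 7 (O(disclose_deed -> authorize_patent)) and O(disclose_deed) yields O(authorize_patent).
Premise 10, O(not renew_claim -> not authorize_patent), contraposes to O(authorize_patent -> renew_claim); with O(authorize_patent) we get O(renew_claim).
The contrapositive of premise 8 (O(hold_funds -> not renew_claim)) is O(renew_claim -> not hold_funds), and O(renew_claim) is already established, so O(not hold_funds).
However, premise 11 gives O(hold_funds).
We now have both O(not hold_funds) and O(hold_funds) — hold_funds is simultaneously obligatory and forbidden, violating the D-axiom.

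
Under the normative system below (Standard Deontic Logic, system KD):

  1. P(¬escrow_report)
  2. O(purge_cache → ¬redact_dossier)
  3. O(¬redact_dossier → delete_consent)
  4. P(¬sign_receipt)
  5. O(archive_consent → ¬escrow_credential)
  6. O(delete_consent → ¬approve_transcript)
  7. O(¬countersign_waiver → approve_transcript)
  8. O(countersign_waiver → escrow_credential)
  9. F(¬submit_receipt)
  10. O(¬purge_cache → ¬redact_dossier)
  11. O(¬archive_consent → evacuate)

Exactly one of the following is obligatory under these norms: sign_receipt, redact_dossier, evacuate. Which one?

By case analysis on purge_cache: premise 2 gives O(purge_cache → ¬redact_dossier) and premise 10 gives O(¬purge_cache → ¬redact_dossier), so O(¬redact_dossier) either way.
With premise 3, O(¬redact_dossier → delete_consent), the K-axiom yields O(delete_consent).
Premise 6 is O(delete_consent → ¬approve_transcript); since O(delete_consent), deontic closure gives O(¬approve_transcript).
Premise 7, O(¬countersign_waiver → approve_transcript), contraposes to O(¬approve_transcript → countersign_waiver); with O(¬approve_transcript) we get O(countersign_waiver).
Premise 8 is O(countersign_waiver → escrow_credential); since O(countersign_waiver), deontic closure gives O(escrow_credential).
Premise 5 is O(archive_consent → ¬escrow_credential); contrapositively O(escrow_credential → ¬archive_consent). Since O(escrow_credential) holds, K gives O(¬archive_consent).
With premise 11, O(¬archive_consent → evacuate), the K-axiom yields O(evacuate).
So O(evacuate) holds — evacuate is obligatory. None of the other listed options is made obligatory by any chain of premises.

evacuate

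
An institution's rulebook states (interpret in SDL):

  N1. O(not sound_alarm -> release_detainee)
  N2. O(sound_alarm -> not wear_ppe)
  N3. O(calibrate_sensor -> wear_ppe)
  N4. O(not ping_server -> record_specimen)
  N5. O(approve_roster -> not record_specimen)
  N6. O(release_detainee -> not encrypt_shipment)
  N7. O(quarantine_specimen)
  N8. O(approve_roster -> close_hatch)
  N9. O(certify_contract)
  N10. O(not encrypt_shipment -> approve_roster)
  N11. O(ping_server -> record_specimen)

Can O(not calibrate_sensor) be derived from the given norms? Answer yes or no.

Premises 11 and 4 cover both cases: O(ping_server -> record_specimen) and O(not ping_server -> record_specimen). Since ping_server ∨ not ping_server is a tautology, O(record_specimen) follows.
Premise 5, O(approve_roster -> not record_specimen), contraposes to O(record_specimen -> not approve_roster); with O(record_specimen) we get O(not approve_roster).
Premise 10 is O(not encrypt_shipment -> approve_roster); contrapositively O(not approve_roster -> encrypt_shipment). Since O(not approve_roster) holds, K gives O(encrypt_shipment).
Premise 6, O(release_detainee -> not encrypt_shipment), contraposes to O(encrypt_shipment -> not release_detainee); with O(encrypt_shipment) we get O(not release_detainee).
Premise 1 is O(not sound_alarm -> release_detainee); contrapositively O(not release_detainee -> sound_alarm). Since O(not release_detainee) holds, K gives O(sound_alarm).
With premise 2, O(sound_alarm -> not wear_ppe), the K-axiom yields O(not wear_ppe).
The contrapositive of premise 3 (O(calibrate_sensor -> wear_ppe)) is O(not wear_ppe -> not calibrate_sensor), and O(not wear_ppe) is already established, so O(not calibrate_sensor).
Premises 7, 8, 9 do not contribute to this derivation.
So O(not calibrate_sensor) follows.

Yes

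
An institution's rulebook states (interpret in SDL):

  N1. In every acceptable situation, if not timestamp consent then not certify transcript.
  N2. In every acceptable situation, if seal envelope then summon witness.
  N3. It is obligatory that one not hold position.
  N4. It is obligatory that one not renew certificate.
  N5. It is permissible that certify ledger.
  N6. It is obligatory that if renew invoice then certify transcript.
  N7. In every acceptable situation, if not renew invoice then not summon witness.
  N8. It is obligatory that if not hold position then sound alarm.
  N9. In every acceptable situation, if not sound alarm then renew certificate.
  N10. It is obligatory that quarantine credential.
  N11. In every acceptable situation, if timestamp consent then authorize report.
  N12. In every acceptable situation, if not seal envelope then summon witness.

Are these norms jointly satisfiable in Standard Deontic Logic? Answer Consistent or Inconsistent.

Consistent

Premise 9 is O(¬sound_alarm → renew_certificate), but O(¬sound_alarm) is not derivable from the premises, so it does not yield O(renew_certificate).
So O(renew_certificate) is not derivable, and the apparent clash with O(¬renew_certificate) does not arise.
A world satisfying every obligation exists (e.g. authorize_report=true, certify_ledger=false, certify_transcript=true, hold_position=false, quarantine_credential=true, renew_certificate=false, renew_invoice=true, seal_envelope=false, sound_alarm=true, summon_witness=true, timestamp_consent=true); no atom is both obligatory and forbidden, so the set is consistent.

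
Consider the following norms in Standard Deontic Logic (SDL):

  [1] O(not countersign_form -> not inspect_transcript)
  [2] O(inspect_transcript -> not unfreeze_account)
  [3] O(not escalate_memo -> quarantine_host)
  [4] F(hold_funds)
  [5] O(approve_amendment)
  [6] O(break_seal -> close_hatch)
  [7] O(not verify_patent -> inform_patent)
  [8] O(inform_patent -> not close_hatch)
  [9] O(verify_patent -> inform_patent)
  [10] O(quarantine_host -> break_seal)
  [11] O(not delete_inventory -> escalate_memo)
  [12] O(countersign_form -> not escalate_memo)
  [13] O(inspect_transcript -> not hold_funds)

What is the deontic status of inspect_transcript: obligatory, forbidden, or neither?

Premises 9 and 7 cover both cases: O(verify_patent -> inform_patent) and O(not verify_patent -> inform_patent). Since verify_patent ∨ not verify_patent is a tautology, O(inform_patent) follows.
Premise 8 is O(inform_patent -> not close_hatch); since O(inform_patent), deontic closure gives O(not close_hatch).
The contrapositive of premise 6 (O(break_seal -> close_hatch)) is O(not close_hatch -> not break_seal), and O(not close_hatch) is already established, so O(not break_seal).
Premise 10, O(quarantine_host -> break_seal), contraposes to O(not break_seal -> not quarantine_host); with O(not break_seal) we get O(not quarantine_host).
Premise 3 is O(not escalate_memo -> quarantine_host); contrapositively O(not quarantine_host -> escalate_memo). Since O(not quarantine_host) holds, K gives O(escalate_memo).
Premise 12 is O(countersign_form -> not escalate_memo); contrapositively O(escalate_memo -> not countersign_form). Since O(escalate_memo) holds, K gives O(not countersign_form).
Premise 1 is O(not countersign_form -> not inspect_transcript); since O(not countersign_form), deontic closure gives O(not inspect_transcript).
Premises 2, 4, 5, 11, 13 do not contribute to this derivation.
Thus O(not inspect_transcript), which is F(inspect_transcript): inspect_transcript is forbidden.

Forbidden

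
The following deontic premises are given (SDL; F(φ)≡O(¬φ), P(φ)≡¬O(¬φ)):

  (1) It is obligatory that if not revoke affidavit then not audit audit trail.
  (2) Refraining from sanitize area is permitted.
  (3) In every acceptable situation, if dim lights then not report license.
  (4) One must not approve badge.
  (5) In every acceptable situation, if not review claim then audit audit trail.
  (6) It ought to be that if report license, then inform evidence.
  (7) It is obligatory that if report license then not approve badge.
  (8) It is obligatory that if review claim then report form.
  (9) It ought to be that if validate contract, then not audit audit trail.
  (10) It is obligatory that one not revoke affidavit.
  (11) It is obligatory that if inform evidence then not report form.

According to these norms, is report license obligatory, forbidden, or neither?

Forbidden

Premise 10 gives O(¬revoke_affidavit).
From O(¬revoke_affidavit) and premise 1, O(¬revoke_affidavit → ¬audit_audit_trail), we obtain O(¬audit_audit_trail).
The contrapositive of premise 5 (O(¬review_claim → audit_audit_trail)) is O(¬audit_audit_trail → review_claim), and O(¬audit_audit_trail) is already established, so O(review_claim).
Applying K to premise 8 (O(review_claim → report_form)) and O(review_claim) yields O(report_form).
Premise 11 is O(inform_evidence → ¬report_form); contrapositively O(report_form → ¬inform_evidence). Since O(report_form) holds, K gives O(¬inform_evidence).
Premise 6, O(report_license → inform_evidence), contraposes to O(¬inform_evidence → ¬report_license); with O(¬inform_evidence) we get O(¬report_license).
Premises 2, 3, 4, 7, 9 do not contribute to this derivation.
Thus O(¬report_license), which is F(report_license): report_license is forbidden.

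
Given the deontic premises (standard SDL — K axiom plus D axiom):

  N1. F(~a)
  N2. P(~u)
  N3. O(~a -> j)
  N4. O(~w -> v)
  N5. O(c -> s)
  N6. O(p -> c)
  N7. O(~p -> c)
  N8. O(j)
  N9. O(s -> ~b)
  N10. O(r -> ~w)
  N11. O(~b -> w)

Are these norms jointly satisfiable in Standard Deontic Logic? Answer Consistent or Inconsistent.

Premise 3 is O(~a -> j); even if O(j) held, inferring O(~a) would be affirming the consequent — invalid.
So O(~a) is not derivable, and the apparent clash with O(a) does not arise.
A world satisfying every obligation exists (e.g. a=true, b=false, c=true, j=true, p=false, r=false, s=true, u=false, v=false, w=true); no atom is both obligatory and forbidden, so the set is consistent.

Consistent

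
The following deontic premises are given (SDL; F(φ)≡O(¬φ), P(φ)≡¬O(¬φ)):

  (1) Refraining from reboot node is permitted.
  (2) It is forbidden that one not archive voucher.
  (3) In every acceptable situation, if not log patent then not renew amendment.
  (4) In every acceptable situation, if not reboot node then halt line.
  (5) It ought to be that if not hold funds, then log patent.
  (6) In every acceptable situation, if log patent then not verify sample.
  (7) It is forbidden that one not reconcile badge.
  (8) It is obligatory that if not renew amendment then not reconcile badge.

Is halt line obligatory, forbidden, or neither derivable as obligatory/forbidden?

Neither

Premise 4 is O(¬reboot_node → halt_line), but O(¬reboot_node) is not derivable from the premises (the permission P(¬reboot_node) asserts only ¬O(reboot_node), not O(¬reboot_node)), so it does not yield O(halt_line).
No premise or chain of K-axiom applications forces O(halt_line), and none forces O(¬halt_line). So halt_line is neither obligatory nor forbidden under these norms.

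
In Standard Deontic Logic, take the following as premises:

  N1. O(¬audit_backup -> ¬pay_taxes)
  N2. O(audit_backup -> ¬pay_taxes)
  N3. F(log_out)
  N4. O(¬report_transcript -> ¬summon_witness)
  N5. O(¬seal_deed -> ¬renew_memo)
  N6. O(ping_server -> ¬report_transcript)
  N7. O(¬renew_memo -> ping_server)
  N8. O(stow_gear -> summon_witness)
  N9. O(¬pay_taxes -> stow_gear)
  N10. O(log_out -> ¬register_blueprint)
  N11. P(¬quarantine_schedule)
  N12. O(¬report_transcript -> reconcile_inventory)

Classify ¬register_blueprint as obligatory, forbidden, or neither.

Neither

Premise 10 is O(log_out -> ¬register_blueprint), but O(log_out) is not derivable from the premises, so it does not yield O(¬register_blueprint).
No premise or chain of K-axiom applications forces O(¬register_blueprint), and none forces O(register_blueprint). So ¬register_blueprint is neither obligatory nor forbidden under these norms.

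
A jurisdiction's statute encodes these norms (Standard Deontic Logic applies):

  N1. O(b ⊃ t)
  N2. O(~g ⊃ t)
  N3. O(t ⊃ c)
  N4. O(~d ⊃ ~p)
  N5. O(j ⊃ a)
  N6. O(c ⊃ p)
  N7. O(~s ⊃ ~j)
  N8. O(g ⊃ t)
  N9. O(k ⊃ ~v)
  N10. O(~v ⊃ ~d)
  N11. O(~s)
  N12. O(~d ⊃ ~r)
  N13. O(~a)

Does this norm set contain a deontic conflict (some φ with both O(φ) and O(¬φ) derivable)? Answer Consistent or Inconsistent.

Premise 5 is O(j ⊃ a), but O(j) is not derivable from the premises, so it does not yield O(a).
So O(a) is not derivable, and the apparent clash with O(~a) does not arise.
A world satisfying every obligation exists (e.g. a=false, b=false, c=true, d=true, g=false, j=false, k=false, p=true, r=false, s=false, t=true, v=true); no atom is both obligatory and forbidden, so the set is consistent.

Consistent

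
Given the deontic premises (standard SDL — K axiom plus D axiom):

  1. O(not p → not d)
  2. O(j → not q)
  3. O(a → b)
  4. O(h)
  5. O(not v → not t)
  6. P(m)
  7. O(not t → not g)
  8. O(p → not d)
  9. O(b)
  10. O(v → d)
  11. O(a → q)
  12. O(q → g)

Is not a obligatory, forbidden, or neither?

Premises 8 and 1 cover both cases: O(p → not d) and O(not p → not d). Since p ∨ not p is a tautology, O(not d) follows.
Premise 10 is O(v → d); contrapositively O(not d → not v). Since O(not d) holds, K gives O(not v).
From O(not v) and premise 5, O(not v → not t), we obtain O(not t).
With premise 7, O(not t → not g), the K-axiom yields O(not g).
The contrapositive of premise 12 (O(q → g)) is O(not g → not q), and O(not g) is already established, so O(not q).
Premise 11 is O(a → q); contrapositively O(not q → not a). Since O(not q) holds, K gives O(not a).
Premises 2, 3, 4, 6, 9 do not contribute to this derivation.
Hence not a is obligatory.

Obligatory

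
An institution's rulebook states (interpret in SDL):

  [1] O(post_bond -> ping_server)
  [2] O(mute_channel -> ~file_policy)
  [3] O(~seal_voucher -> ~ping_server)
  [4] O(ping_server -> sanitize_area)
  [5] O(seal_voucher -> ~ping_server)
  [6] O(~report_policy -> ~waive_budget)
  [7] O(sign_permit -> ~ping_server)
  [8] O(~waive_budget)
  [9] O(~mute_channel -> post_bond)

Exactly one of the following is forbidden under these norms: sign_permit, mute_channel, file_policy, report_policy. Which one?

Premises 5 and 3 cover both cases: O(seal_voucher -> ~ping_server) and O(~seal_voucher -> ~ping_server). Since seal_voucher ∨ ~seal_voucher is a tautology, O(~ping_server) follows.
Premise 1, O(post_bond -> ping_server), contraposes to O(~ping_server -> ~post_bond); with O(~ping_server) we get O(~post_bond).
Premise 9, O(~mute_channel -> post_bond), contraposes to O(~post_bond -> mute_channel); with O(~post_bond) we get O(mute_channel).
Premise 2 is O(mute_channel -> ~file_policy); since O(mute_channel), deontic closure gives O(~file_policy).
So O(~file_policy) holds, i.e. file_policy is forbidden. None of the other listed options is forbidden under the premises.

file_policy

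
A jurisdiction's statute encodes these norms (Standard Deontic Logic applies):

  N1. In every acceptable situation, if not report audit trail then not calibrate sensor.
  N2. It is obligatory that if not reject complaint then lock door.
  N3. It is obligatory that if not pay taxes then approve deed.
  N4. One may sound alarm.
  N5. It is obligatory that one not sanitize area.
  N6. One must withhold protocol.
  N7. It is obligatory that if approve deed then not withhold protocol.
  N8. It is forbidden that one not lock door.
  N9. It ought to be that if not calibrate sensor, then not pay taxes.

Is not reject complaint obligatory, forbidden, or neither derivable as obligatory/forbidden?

Neither

Premise 2 is O(¬reject_complaint → lock_door); even if O(lock_door) held, inferring O(¬reject_complaint) would be affirming the consequent — invalid.
No premise or chain of K-axiom applications forces O(¬reject_complaint), and none forces O(reject_complaint). So ¬reject_complaint is neither obligatory nor forbidden under these norms.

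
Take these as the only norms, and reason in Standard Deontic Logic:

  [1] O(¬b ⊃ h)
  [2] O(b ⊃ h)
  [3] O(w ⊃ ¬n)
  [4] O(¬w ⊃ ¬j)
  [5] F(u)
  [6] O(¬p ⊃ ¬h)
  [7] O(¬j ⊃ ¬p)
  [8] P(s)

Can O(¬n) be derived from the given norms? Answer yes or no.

Yes

By case analysis on ¬b: premise 1 gives O(¬b ⊃ h) and premise 2 gives O(b ⊃ h), so O(h) either way.
The contrapositive of premise 6 (O(¬p ⊃ ¬h)) is O(h ⊃ p), and O(h) is already established, so O(p).
Premise 7 is O(¬j ⊃ ¬p); contrapositively O(p ⊃ j). Since O(p) holds, K gives O(j).
Premise 4 is O(¬w ⊃ ¬j); contrapositively O(j ⊃ w). Since O(j) holds, K gives O(w).
From O(w) and premise 3, O(w ⊃ ¬n), we obtain O(¬n).
Premises 5, 8 do not contribute to this derivation.
So O(¬n) follows.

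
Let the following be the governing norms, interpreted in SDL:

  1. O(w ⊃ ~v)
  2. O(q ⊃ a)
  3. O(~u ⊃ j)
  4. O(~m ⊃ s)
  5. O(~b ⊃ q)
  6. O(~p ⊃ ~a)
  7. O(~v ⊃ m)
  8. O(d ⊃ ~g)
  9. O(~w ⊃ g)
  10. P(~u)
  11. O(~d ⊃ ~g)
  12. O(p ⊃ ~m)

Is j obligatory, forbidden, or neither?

Neither

Premise 3 is O(~u ⊃ j), but O(~u) is not derivable from the premises (the permission P(~u) asserts only ~O(u), not O(~u)), so it does not yield O(j).
No premise or chain of K-axiom applications forces O(j), and none forces O(~j). So j is neither obligatory nor forbidden under these norms.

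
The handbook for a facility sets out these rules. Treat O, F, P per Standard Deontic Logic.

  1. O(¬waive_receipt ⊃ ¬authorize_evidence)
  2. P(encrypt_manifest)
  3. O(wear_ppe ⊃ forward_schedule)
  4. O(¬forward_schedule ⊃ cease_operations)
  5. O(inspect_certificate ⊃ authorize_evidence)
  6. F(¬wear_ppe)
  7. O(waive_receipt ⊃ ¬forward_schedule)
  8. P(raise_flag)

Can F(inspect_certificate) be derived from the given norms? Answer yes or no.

Premise 6, F(¬wear_ppe), is equivalent to O(wear_ppe).
From O(wear_ppe) and premise 3, O(wear_ppe ⊃ forward_schedule), we obtain O(forward_schedule).
Premise 7 is O(waive_receipt ⊃ ¬forward_schedule); contrapositively O(forward_schedule ⊃ ¬waive_receipt). Since O(forward_schedule) holds, K gives O(¬waive_receipt).
Premise 1 is O(¬waive_receipt ⊃ ¬authorize_evidence); since O(¬waive_receipt), deontic closure gives O(¬authorize_evidence).
The contrapositive of premise 5 (O(inspect_certificate ⊃ authorize_evidence)) is O(¬authorize_evidence ⊃ ¬inspect_certificate), and O(¬authorize_evidence) is already established, so O(¬inspect_certificate).
Premises 2, 4, 8 do not contribute to this derivation.
So O(¬inspect_certificate) holds, i.e. F(inspect_certificate). The claim follows.

Yes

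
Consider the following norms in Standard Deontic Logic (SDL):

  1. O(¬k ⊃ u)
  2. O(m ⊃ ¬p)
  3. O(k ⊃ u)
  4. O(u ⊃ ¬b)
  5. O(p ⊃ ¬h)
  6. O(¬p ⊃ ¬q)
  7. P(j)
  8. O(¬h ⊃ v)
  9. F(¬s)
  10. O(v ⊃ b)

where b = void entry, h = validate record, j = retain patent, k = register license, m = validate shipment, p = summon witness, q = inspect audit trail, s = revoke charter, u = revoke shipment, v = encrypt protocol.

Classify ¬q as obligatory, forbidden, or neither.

By case analysis on ¬k: premise 1 gives O(¬k ⊃ u) and premise 3 gives O(k ⊃ u), so O(u) either way.
Premise 4 is O(u ⊃ ¬b); since O(u), deontic closure gives O(¬b).
Premise 10 is O(v ⊃ b); contrapositively O(¬b ⊃ ¬v). Since O(¬b) holds, K gives O(¬v).
Premise 8 is O(¬h ⊃ v); contrapositively O(¬v ⊃ h). Since O(¬v) holds, K gives O(h).
The contrapositive of premise 5 (O(p ⊃ ¬h)) is O(h ⊃ ¬p), and O(h) is already established, so O(¬p).
Applying K to premise 6 (O(¬p ⊃ ¬q)) and O(¬p) yields O(¬q).
Premises 2, 7, 9 do not contribute to this derivation.
Hence ¬q is obligatory.

Obligatory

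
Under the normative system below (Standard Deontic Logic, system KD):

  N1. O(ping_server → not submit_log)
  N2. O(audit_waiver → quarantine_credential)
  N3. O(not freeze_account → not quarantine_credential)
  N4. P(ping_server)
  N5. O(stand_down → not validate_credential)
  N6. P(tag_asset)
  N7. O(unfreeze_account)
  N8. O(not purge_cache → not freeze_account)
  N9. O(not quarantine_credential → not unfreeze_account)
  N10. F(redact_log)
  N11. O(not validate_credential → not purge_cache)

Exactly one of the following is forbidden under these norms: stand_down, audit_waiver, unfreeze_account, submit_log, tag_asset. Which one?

Premise 7 states O(unfreeze_account) outright.
Premise 9, O(not quarantine_credential → not unfreeze_account), contraposes to O(unfreeze_account → quarantine_credential); with O(unfreeze_account) we get O(quarantine_credential).
The contrapositive of premise 3 (O(not freeze_account → not quarantine_credential)) is O(quarantine_credential → freeze_account), and O(quarantine_credential) is already established, so O(freeze_account).
Premise 8, O(not purge_cache → not freeze_account), contraposes to O(freeze_account → purge_cache); with O(freeze_account) we get O(purge_cache).
Premise 11 is O(not validate_credential → not purge_cache); contrapositively O(purge_cache → validate_credential). Since O(purge_cache) holds, K gives O(validate_credential).
Premise 5 is O(stand_down → not validate_credential); contrapositively O(validate_credential → not stand_down). Since O(validate_credential) holds, K gives O(not stand_down).
So O(not stand_down) holds, i.e. stand_down is forbidden. None of the other listed options is forbidden under the premises.

stand_down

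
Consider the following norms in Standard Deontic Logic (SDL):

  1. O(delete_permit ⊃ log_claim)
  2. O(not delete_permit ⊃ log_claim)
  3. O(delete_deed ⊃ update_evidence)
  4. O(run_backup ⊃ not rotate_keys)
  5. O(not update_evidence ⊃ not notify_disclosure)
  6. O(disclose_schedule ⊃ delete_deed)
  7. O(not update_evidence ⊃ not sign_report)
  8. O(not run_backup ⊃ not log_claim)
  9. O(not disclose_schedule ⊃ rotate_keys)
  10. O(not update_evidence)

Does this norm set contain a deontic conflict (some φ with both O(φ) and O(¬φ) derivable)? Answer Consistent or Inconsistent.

Inconsistent

Premises 1 and 2 cover both cases: O(delete_permit ⊃ log_claim) and O(not delete_permit ⊃ log_claim). Since delete_permit ∨ not delete_permit is a tautology, O(log_claim) follows.
Premise 8 is O(not run_backup ⊃ not log_claim); contrapositively O(log_claim ⊃ run_backup). Since O(log_claim) holds, K gives O(run_backup).
From O(run_backup) and premise 4, O(run_backup ⊃ not rotate_keys), we obtain O(not rotate_keys).
The contrapositive of premise 9 (O(not disclose_schedule ⊃ rotate_keys)) is O(not rotate_keys ⊃ disclose_schedule), and O(not rotate_keys) is already established, so O(disclose_schedule).
Applying K to premise 6 (O(disclose_schedule ⊃ delete_deed)) and O(disclose_schedule) yields O(delete_deed).
From O(delete_deed) and premise 3, O(delete_deed ⊃ update_evidence), we obtain O(update_evidence).
However, premise 10 gives O(not update_evidence).
We now have both O(update_evidence) and O(not update_evidence) — update_evidence is simultaneously obligatory and forbidden, violating the D-axiom.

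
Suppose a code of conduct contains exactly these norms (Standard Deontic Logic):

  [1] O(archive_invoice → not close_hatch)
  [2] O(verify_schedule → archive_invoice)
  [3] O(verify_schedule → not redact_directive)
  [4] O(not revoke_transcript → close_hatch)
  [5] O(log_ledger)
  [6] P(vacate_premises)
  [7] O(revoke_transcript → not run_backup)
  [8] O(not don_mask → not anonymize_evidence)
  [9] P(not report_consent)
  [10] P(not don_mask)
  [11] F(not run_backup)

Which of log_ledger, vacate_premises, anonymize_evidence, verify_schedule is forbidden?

F(not run_backup) at premise 11 means O(run_backup).
Premise 7 is O(revoke_transcript → not run_backup); contrapositively O(run_backup → not revoke_transcript). Since O(run_backup) holds, K gives O(not revoke_transcript).
With premise 4, O(not revoke_transcript → close_hatch), the K-axiom yields O(close_hatch).
The contrapositive of premise 1 (O(archive_invoice → not close_hatch)) is O(close_hatch → not archive_invoice), and O(close_hatch) is already established, so O(not archive_invoice).
The contrapositive of premise 2 (O(verify_schedule → archive_invoice)) is O(not archive_invoice → not verify_schedule), and O(not archive_invoice) is already established, so O(not verify_schedule).
So O(not verify_schedule) holds, i.e. verify_schedule is forbidden. None of the other listed options is forbidden under the premises.

verify_schedule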